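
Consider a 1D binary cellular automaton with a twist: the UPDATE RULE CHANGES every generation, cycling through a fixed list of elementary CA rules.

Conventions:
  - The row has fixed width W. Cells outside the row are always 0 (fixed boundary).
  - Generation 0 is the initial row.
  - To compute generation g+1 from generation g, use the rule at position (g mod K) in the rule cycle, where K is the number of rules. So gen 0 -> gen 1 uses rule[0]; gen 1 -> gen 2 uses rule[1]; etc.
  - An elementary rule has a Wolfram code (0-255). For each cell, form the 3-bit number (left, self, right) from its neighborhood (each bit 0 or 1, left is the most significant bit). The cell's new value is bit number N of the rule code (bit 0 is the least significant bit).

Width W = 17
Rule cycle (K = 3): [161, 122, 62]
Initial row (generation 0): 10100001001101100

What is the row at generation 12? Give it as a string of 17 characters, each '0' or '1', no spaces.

Gen 0: 10100001001101100
Gen 1 (rule 161): 01001100000010001
Gen 2 (rule 122): 10111110000101010
Gen 3 (rule 62): 11100001001111111
Gen 4 (rule 161): 01001100000111110
Gen 5 (rule 122): 10111110001100011
Gen 6 (rule 62): 11100001011010110
Gen 7 (rule 161): 01001100100101000
Gen 8 (rule 122): 10111111011010100
Gen 9 (rule 62): 11100000110111110
Gen 10 (rule 161): 01001110001011100
Gen 11 (rule 122): 10111011010110110
Gen 12 (rule 62): 11100110111101101

Answer: 11100110111101101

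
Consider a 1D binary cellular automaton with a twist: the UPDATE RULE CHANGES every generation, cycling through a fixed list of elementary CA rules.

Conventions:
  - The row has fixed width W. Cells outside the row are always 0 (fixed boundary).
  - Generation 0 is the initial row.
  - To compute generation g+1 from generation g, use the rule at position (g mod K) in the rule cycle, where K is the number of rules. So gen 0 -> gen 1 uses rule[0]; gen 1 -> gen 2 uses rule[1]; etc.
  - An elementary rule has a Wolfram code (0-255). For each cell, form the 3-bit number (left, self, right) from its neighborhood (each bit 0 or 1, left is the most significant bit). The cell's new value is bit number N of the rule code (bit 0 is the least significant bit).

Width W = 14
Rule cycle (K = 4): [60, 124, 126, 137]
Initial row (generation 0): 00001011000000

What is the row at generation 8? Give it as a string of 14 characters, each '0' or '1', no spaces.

Answer: 00101111100100

Derivation:
Gen 0: 00001011000000
Gen 1 (rule 60): 00001110100000
Gen 2 (rule 124): 00001011110000
Gen 3 (rule 126): 00011110011000
Gen 4 (rule 137): 11011100010011
Gen 5 (rule 60): 10110010011010
Gen 6 (rule 124): 11111011011111
Gen 7 (rule 126): 10001111110001
Gen 8 (rule 137): 00101111100100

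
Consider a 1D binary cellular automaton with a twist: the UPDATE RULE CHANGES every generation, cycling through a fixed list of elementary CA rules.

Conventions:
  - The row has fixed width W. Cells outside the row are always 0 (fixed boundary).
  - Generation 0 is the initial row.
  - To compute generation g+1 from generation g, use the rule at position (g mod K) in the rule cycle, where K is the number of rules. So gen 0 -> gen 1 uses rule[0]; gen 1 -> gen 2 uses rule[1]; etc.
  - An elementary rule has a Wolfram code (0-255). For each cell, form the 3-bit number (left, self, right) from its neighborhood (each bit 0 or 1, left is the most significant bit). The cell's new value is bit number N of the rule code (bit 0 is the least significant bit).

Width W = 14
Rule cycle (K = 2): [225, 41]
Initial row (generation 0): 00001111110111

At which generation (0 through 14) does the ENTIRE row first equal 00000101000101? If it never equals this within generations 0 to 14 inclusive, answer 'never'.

Gen 0: 00001111110111
Gen 1 (rule 225): 11100111111011
Gen 2 (rule 41): 10000100000110
Gen 3 (rule 225): 00110001110010
Gen 4 (rule 41): 10100101000000
Gen 5 (rule 225): 01000010011111
Gen 6 (rule 41): 00011000010000
Gen 7 (rule 225): 11001011000111
Gen 8 (rule 41): 10000110010100
Gen 9 (rule 225): 00110010001001
Gen 10 (rule 41): 10100000100000
Gen 11 (rule 225): 01001110001111
Gen 12 (rule 41): 00001000101000
Gen 13 (rule 225): 11100010010011
Gen 14 (rule 41): 10001000000010

Answer: never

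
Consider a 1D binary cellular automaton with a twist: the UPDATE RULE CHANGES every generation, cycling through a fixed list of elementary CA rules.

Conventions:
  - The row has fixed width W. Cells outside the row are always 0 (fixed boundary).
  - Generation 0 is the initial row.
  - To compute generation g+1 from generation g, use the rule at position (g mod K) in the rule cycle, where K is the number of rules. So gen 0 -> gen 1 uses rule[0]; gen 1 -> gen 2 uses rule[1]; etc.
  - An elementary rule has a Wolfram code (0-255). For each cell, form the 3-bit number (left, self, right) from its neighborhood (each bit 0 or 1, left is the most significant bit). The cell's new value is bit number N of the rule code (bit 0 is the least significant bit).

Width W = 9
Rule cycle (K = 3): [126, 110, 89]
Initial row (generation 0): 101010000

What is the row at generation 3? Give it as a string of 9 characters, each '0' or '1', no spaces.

Gen 0: 101010000
Gen 1 (rule 126): 111111000
Gen 2 (rule 110): 100001000
Gen 3 (rule 89): 011100111

Answer: 011100111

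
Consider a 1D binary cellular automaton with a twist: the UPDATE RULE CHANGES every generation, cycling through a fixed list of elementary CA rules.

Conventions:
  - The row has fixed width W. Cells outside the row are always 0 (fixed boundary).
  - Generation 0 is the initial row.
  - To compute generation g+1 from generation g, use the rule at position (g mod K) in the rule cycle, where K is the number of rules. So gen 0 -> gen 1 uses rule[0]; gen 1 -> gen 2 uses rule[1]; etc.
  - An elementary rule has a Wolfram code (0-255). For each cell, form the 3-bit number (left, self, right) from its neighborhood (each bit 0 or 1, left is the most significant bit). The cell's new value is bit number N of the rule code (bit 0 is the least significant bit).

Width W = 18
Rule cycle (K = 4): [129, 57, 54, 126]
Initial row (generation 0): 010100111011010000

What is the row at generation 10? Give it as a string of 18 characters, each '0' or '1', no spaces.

Answer: 010101000011101000

Derivation:
Gen 0: 010100111011010000
Gen 1 (rule 129): 000000010000000111
Gen 2 (rule 57): 111111001111110100
Gen 3 (rule 54): 000000110000001110
Gen 4 (rule 126): 000001111000011011
Gen 5 (rule 129): 111100110011000000
Gen 6 (rule 57): 100010101010111111
Gen 7 (rule 54): 110111111111000000
Gen 8 (rule 126): 111100000001100000
Gen 9 (rule 129): 011001111100001111
Gen 10 (rule 57): 010101000011101000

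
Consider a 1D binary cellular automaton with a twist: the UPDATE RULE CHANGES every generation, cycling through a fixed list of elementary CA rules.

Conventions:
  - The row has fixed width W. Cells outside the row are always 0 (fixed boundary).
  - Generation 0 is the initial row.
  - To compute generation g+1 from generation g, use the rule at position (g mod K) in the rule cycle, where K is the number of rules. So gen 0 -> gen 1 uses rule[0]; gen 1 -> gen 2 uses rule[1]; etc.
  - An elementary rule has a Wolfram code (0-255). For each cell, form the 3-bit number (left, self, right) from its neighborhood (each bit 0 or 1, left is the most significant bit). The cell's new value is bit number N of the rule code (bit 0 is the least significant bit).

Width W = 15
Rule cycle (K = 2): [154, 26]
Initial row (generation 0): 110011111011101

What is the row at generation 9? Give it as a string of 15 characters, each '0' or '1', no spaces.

Answer: 011011000000010

Derivation:
Gen 0: 110011111011101
Gen 1 (rule 154): 101111110011000
Gen 2 (rule 26): 001000001110100
Gen 3 (rule 154): 010100011100010
Gen 4 (rule 26): 100010110010101
Gen 5 (rule 154): 010100101100000
Gen 6 (rule 26): 100011001010000
Gen 7 (rule 154): 010110110001000
Gen 8 (rule 26): 100100101010100
Gen 9 (rule 154): 011011000000010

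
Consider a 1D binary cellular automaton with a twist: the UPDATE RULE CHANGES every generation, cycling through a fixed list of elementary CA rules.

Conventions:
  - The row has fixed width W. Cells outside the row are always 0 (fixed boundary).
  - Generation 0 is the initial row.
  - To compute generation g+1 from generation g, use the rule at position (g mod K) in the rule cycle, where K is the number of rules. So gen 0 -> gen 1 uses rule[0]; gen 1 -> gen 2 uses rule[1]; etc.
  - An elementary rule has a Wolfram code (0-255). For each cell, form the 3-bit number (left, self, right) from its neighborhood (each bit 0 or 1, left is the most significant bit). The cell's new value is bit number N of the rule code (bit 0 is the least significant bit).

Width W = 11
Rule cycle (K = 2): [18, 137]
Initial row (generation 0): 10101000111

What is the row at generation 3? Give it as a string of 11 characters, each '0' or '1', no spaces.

Gen 0: 10101000111
Gen 1 (rule 18): 00000101000
Gen 2 (rule 137): 11110000011
Gen 3 (rule 18): 00001000100

Answer: 00001000100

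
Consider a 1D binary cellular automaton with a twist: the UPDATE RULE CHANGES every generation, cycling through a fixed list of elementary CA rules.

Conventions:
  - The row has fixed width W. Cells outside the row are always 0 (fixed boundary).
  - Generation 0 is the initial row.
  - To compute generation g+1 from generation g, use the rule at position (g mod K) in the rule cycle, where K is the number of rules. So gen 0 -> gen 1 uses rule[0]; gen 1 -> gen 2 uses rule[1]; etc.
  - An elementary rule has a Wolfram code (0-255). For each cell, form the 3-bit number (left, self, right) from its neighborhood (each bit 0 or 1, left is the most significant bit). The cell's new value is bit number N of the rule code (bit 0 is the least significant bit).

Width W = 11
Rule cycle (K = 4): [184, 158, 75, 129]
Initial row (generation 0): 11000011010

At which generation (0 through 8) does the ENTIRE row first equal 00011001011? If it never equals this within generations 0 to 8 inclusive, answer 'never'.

Answer: never

Derivation:
Gen 0: 11000011010
Gen 1 (rule 184): 10100010101
Gen 2 (rule 158): 10110110101
Gen 3 (rule 75): 00110110000
Gen 4 (rule 129): 10000000111
Gen 5 (rule 184): 01000000110
Gen 6 (rule 158): 11100001101
Gen 7 (rule 75): 10101111100
Gen 8 (rule 129): 00000111001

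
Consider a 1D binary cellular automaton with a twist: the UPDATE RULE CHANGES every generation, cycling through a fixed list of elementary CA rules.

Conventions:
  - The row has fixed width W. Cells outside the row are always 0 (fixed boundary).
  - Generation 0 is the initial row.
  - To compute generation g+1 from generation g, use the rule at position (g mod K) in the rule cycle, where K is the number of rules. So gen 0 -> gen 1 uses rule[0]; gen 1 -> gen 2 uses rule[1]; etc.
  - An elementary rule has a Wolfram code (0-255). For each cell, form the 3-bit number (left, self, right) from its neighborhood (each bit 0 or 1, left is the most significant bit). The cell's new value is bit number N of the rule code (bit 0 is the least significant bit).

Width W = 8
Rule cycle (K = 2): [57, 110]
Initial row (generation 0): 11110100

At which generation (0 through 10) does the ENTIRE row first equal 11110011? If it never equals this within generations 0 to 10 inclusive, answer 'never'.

Gen 0: 11110100
Gen 1 (rule 57): 10001011
Gen 2 (rule 110): 10011111
Gen 3 (rule 57): 01010000
Gen 4 (rule 110): 11110000
Gen 5 (rule 57): 10001111
Gen 6 (rule 110): 10011001
Gen 7 (rule 57): 01010100
Gen 8 (rule 110): 11111100
Gen 9 (rule 57): 10000011
Gen 10 (rule 110): 10000111

Answer: never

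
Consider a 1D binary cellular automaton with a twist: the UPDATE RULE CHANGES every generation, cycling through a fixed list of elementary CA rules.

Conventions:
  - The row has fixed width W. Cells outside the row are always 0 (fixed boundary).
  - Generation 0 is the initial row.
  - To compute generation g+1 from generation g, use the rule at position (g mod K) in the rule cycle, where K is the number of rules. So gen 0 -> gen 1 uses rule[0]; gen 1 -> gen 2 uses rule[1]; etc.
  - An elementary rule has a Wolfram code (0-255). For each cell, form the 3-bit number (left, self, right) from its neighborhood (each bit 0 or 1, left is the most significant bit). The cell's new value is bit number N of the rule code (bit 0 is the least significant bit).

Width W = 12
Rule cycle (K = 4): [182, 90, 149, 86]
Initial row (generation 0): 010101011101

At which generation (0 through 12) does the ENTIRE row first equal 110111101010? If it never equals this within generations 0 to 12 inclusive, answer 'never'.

Answer: never

Derivation:
Gen 0: 010101011101
Gen 1 (rule 182): 111111101011
Gen 2 (rule 90): 100000100011
Gen 3 (rule 149): 111110111000
Gen 4 (rule 86): 000010001100
Gen 5 (rule 182): 000111010010
Gen 6 (rule 90): 001101001101
Gen 7 (rule 149): 100001100001
Gen 8 (rule 86): 110010110011
Gen 9 (rule 182): 001111001100
Gen 10 (rule 90): 011001111110
Gen 11 (rule 149): 000100111101
Gen 12 (rule 86): 001111000101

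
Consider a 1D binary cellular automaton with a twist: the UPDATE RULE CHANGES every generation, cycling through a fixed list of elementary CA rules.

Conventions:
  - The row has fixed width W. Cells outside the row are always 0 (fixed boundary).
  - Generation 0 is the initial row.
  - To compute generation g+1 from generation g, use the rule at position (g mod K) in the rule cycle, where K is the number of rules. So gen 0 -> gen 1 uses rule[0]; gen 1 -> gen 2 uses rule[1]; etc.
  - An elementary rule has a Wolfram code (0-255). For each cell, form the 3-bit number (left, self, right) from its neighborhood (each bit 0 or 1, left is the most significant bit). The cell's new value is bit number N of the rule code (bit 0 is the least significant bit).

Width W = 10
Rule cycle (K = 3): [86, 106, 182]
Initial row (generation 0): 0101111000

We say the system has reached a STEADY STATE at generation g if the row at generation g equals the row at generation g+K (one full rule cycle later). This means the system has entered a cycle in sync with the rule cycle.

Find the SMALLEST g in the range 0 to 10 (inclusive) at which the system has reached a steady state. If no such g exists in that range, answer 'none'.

Gen 0: 0101111000
Gen 1 (rule 86): 1100001100
Gen 2 (rule 106): 1100011100
Gen 3 (rule 182): 0010101010
Gen 4 (rule 86): 0110101011
Gen 5 (rule 106): 1111010111
Gen 6 (rule 182): 0110111010
Gen 7 (rule 86): 1010001011
Gen 8 (rule 106): 0100010111
Gen 9 (rule 182): 1110111010
Gen 10 (rule 86): 0010001011
Gen 11 (rule 106): 0100010111
Gen 12 (rule 182): 1110111010
Gen 13 (rule 86): 0010001011

Answer: 8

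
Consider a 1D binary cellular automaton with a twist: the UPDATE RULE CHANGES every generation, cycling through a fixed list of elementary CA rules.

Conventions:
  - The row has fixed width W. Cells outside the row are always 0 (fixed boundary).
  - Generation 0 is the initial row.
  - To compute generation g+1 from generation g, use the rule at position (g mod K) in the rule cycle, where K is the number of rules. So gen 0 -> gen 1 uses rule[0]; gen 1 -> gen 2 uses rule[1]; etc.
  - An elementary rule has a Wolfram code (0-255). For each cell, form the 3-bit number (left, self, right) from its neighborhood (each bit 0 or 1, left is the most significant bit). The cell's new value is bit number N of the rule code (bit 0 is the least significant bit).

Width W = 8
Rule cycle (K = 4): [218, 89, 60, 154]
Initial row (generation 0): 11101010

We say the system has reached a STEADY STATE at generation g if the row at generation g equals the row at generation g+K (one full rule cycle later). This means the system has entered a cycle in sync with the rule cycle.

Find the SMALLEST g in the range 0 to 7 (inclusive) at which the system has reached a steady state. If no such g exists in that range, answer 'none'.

Answer: none

Derivation:
Gen 0: 11101010
Gen 1 (rule 218): 11100001
Gen 2 (rule 89): 10111100
Gen 3 (rule 60): 11100010
Gen 4 (rule 154): 11010101
Gen 5 (rule 218): 11000000
Gen 6 (rule 89): 11111111
Gen 7 (rule 60): 10000000
Gen 8 (rule 154): 01000000
Gen 9 (rule 218): 10100000
Gen 10 (rule 89): 00011111
Gen 11 (rule 60): 00010000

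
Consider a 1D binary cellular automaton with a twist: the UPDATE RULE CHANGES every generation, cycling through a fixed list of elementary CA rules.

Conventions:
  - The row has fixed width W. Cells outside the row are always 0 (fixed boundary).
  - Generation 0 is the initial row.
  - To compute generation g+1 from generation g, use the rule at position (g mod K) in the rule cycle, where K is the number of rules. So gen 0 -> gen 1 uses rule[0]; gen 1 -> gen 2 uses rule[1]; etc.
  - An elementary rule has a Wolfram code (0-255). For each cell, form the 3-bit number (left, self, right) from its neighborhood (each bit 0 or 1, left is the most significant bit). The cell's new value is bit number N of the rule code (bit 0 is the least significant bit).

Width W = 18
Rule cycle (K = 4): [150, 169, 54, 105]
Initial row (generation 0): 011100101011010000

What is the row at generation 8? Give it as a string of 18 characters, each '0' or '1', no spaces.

Answer: 100010111111110101

Derivation:
Gen 0: 011100101011010000
Gen 1 (rule 150): 101011101000011000
Gen 2 (rule 169): 010111010011010011
Gen 3 (rule 54): 111000111100111100
Gen 4 (rule 105): 101010100100100101
Gen 5 (rule 150): 101010111111111101
Gen 6 (rule 169): 010101111111111010
Gen 7 (rule 54): 111110000000000111
Gen 8 (rule 105): 100010111111110101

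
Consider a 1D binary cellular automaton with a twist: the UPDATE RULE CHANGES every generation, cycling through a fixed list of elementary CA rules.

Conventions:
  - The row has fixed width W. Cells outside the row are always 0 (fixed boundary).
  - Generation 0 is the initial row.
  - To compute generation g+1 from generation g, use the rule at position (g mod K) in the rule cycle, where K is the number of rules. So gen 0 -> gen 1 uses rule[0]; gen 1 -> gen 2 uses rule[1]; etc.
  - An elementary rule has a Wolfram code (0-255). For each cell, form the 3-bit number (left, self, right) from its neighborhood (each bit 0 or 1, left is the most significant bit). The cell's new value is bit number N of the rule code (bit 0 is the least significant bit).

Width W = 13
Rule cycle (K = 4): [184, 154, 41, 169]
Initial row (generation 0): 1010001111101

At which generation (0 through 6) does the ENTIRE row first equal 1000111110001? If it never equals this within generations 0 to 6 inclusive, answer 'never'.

Answer: 2

Derivation:
Gen 0: 1010001111101
Gen 1 (rule 184): 0101001111010
Gen 2 (rule 154): 1000111110001
Gen 3 (rule 41): 0010100000100
Gen 4 (rule 169): 1001001110001
Gen 5 (rule 184): 0100101101000
Gen 6 (rule 154): 1011001000100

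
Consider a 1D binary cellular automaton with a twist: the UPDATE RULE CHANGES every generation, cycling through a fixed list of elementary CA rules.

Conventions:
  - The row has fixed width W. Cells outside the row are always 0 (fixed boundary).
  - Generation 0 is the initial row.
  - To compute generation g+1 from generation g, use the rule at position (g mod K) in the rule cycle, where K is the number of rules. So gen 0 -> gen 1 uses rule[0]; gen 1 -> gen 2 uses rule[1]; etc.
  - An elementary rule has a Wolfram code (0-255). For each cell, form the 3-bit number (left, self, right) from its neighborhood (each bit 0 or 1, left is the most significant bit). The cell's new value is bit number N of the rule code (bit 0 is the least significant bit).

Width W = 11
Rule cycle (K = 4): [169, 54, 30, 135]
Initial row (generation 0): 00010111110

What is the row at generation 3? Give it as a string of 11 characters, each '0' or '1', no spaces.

Gen 0: 00010111110
Gen 1 (rule 169): 11001111100
Gen 2 (rule 54): 00110000010
Gen 3 (rule 30): 01101000111

Answer: 01101000111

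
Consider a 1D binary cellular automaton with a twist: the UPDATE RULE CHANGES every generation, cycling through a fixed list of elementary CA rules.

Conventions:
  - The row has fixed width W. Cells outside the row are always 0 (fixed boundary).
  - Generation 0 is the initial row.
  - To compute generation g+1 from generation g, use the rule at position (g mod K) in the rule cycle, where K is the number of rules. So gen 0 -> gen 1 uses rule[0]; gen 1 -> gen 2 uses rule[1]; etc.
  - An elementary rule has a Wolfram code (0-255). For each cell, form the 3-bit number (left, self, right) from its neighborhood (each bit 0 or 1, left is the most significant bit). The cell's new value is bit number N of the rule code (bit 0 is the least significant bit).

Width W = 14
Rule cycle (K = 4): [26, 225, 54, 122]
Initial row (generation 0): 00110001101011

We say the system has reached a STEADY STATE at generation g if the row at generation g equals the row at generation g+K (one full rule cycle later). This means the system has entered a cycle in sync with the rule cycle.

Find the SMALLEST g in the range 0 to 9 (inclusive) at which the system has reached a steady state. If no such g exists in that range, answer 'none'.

Gen 0: 00110001101011
Gen 1 (rule 26): 01101011000010
Gen 2 (rule 225): 00110101011000
Gen 3 (rule 54): 01001111100100
Gen 4 (rule 122): 10111000111010
Gen 5 (rule 26): 00100101100001
Gen 6 (rule 225): 10000010101100
Gen 7 (rule 54): 11000111110010
Gen 8 (rule 122): 11101100011101
Gen 9 (rule 26): 10001010110000
Gen 10 (rule 225): 00100101010111
Gen 11 (rule 54): 01111111111000
Gen 12 (rule 122): 11000000001100
Gen 13 (rule 26): 10100000011010

Answer: none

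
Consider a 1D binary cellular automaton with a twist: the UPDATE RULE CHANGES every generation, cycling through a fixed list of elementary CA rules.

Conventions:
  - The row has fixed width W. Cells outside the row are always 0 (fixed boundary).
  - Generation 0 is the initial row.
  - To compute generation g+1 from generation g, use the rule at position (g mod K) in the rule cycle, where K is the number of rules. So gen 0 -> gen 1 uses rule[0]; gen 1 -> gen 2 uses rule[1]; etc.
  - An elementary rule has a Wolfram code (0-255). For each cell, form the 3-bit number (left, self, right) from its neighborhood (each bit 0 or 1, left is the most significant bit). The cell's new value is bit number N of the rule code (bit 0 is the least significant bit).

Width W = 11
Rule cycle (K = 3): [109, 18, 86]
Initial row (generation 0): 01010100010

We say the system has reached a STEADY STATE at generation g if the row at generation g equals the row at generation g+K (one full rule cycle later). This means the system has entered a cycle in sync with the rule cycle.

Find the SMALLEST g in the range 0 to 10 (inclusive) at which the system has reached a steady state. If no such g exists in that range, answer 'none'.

Answer: 5

Derivation:
Gen 0: 01010100010
Gen 1 (rule 109): 01111101010
Gen 2 (rule 18): 10000000001
Gen 3 (rule 86): 11000000011
Gen 4 (rule 109): 11011111011
Gen 5 (rule 18): 00000000000
Gen 6 (rule 86): 00000000000
Gen 7 (rule 109): 11111111111
Gen 8 (rule 18): 00000000000
Gen 9 (rule 86): 00000000000
Gen 10 (rule 109): 11111111111
Gen 11 (rule 18): 00000000000
Gen 12 (rule 86): 00000000000
Gen 13 (rule 109): 11111111111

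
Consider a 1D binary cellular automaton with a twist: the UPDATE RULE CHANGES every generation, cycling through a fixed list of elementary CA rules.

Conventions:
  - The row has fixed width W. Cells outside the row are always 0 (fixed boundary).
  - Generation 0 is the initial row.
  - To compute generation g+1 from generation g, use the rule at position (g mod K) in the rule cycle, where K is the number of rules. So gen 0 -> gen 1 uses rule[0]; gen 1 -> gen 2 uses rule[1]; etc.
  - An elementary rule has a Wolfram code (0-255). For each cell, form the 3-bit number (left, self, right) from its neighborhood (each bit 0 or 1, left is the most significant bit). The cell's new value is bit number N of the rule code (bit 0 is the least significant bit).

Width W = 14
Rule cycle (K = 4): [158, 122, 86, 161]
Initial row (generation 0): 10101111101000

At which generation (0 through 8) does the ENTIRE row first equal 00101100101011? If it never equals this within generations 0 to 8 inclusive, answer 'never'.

Answer: 7

Derivation:
Gen 0: 10101111101000
Gen 1 (rule 158): 10101111001100
Gen 2 (rule 122): 01011001111110
Gen 3 (rule 86): 11001110000011
Gen 4 (rule 161): 00000100111000
Gen 5 (rule 158): 00001111110100
Gen 6 (rule 122): 00011000011010
Gen 7 (rule 86): 00101100101011
Gen 8 (rule 161): 10010000010100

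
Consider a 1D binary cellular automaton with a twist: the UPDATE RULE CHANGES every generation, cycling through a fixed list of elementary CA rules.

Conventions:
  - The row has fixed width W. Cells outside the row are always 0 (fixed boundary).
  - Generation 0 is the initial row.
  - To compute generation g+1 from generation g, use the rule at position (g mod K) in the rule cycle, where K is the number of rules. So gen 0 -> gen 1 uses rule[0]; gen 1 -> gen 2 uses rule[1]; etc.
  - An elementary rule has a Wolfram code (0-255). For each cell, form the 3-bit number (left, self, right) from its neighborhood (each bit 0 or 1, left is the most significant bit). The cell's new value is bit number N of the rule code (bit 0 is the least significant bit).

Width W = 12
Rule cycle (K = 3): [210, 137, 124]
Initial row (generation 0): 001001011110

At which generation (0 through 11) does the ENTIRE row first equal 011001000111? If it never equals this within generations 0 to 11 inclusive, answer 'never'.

Gen 0: 001001011110
Gen 1 (rule 210): 010110001111
Gen 2 (rule 137): 000100101110
Gen 3 (rule 124): 000110111011
Gen 4 (rule 210): 001010011001
Gen 5 (rule 137): 100000010000
Gen 6 (rule 124): 110000011000
Gen 7 (rule 210): 011000101100
Gen 8 (rule 137): 010010001001
Gen 9 (rule 124): 011011001101
Gen 10 (rule 210): 101001110100
Gen 11 (rule 137): 000001100001

Answer: never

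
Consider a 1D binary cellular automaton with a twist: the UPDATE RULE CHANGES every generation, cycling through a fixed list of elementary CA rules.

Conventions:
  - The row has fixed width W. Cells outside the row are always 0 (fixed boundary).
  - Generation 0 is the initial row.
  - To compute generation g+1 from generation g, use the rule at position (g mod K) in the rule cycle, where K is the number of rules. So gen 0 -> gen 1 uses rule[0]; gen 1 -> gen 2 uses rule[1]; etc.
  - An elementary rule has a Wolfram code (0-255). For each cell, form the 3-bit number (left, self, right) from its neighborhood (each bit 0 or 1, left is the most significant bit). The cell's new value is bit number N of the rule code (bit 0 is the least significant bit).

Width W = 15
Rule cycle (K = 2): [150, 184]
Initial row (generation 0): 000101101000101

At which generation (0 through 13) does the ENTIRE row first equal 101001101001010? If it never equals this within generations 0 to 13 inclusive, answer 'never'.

Answer: never

Derivation:
Gen 0: 000101101000101
Gen 1 (rule 150): 001100001101101
Gen 2 (rule 184): 001010001011010
Gen 3 (rule 150): 011011011000011
Gen 4 (rule 184): 010110110100010
Gen 5 (rule 150): 110000000110111
Gen 6 (rule 184): 101000000101110
Gen 7 (rule 150): 101100001100101
Gen 8 (rule 184): 011010001010010
Gen 9 (rule 150): 100011011011111
Gen 10 (rule 184): 010010110111110
Gen 11 (rule 150): 111110000011101
Gen 12 (rule 184): 111101000011010
Gen 13 (rule 150): 011001100100011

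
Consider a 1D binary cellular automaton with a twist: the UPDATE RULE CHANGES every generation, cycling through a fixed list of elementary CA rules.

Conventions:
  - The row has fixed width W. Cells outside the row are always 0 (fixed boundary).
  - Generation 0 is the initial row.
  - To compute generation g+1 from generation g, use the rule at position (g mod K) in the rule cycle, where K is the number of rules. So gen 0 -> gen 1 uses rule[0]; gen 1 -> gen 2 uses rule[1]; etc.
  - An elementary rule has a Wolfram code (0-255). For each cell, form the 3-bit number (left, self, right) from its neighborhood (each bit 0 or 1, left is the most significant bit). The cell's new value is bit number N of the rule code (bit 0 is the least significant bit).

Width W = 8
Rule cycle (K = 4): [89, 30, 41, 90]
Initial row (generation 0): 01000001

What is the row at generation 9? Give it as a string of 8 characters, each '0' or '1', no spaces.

Answer: 01010111

Derivation:
Gen 0: 01000001
Gen 1 (rule 89): 00111100
Gen 2 (rule 30): 01100010
Gen 3 (rule 41): 01001000
Gen 4 (rule 90): 10110100
Gen 5 (rule 89): 00110011
Gen 6 (rule 30): 01101110
Gen 7 (rule 41): 01011000
Gen 8 (rule 90): 10011100
Gen 9 (rule 89): 01010111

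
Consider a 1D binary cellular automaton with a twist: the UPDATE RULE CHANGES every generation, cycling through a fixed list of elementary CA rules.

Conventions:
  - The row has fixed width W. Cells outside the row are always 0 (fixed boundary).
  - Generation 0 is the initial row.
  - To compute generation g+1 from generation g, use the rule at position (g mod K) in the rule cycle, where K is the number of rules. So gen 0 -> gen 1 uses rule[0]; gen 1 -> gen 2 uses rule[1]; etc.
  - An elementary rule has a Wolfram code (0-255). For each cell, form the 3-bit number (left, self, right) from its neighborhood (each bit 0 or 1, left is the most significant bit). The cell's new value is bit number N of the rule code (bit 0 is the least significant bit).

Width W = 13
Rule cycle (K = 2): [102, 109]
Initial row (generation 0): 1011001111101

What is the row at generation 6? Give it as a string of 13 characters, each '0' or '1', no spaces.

Answer: 1101101010011

Derivation:
Gen 0: 1011001111101
Gen 1 (rule 102): 1101010000111
Gen 2 (rule 109): 1111110110101
Gen 3 (rule 102): 0000011011111
Gen 4 (rule 109): 1111011110001
Gen 5 (rule 102): 0001100010011
Gen 6 (rule 109): 1101101010011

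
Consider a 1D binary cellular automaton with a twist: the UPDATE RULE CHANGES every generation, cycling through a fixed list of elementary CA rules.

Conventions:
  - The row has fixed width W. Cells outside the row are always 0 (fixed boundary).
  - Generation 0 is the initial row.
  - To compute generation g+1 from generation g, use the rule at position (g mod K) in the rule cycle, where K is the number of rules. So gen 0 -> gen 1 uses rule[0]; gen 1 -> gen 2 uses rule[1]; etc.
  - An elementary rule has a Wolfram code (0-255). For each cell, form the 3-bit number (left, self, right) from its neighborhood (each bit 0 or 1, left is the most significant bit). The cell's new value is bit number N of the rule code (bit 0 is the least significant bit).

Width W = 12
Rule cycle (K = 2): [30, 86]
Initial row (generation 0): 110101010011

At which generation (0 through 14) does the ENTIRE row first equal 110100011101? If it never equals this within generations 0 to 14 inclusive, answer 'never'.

Gen 0: 110101010011
Gen 1 (rule 30): 100101011110
Gen 2 (rule 86): 111101000011
Gen 3 (rule 30): 100001100110
Gen 4 (rule 86): 110010111011
Gen 5 (rule 30): 101110100010
Gen 6 (rule 86): 100010110111
Gen 7 (rule 30): 110110100100
Gen 8 (rule 86): 010010111110
Gen 9 (rule 30): 111110100001
Gen 10 (rule 86): 000010110011
Gen 11 (rule 30): 000110101110
Gen 12 (rule 86): 001010100011
Gen 13 (rule 30): 011010110110
Gen 14 (rule 86): 101010010011

Answer: never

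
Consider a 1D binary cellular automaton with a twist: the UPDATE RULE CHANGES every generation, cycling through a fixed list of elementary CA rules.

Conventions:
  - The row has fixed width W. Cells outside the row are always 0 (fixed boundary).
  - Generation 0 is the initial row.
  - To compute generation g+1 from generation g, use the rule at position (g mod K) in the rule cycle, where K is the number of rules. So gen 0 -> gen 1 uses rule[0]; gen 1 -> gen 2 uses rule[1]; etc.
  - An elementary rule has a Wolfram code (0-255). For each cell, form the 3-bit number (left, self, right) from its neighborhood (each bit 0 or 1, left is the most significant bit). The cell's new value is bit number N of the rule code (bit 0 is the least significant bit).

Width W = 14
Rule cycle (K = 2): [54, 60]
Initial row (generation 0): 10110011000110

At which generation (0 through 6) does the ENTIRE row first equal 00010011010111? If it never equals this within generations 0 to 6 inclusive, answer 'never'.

Answer: never

Derivation:
Gen 0: 10110011000110
Gen 1 (rule 54): 11001100101001
Gen 2 (rule 60): 10101010111101
Gen 3 (rule 54): 11111111000011
Gen 4 (rule 60): 10000000100010
Gen 5 (rule 54): 11000001110111
Gen 6 (rule 60): 10100001001100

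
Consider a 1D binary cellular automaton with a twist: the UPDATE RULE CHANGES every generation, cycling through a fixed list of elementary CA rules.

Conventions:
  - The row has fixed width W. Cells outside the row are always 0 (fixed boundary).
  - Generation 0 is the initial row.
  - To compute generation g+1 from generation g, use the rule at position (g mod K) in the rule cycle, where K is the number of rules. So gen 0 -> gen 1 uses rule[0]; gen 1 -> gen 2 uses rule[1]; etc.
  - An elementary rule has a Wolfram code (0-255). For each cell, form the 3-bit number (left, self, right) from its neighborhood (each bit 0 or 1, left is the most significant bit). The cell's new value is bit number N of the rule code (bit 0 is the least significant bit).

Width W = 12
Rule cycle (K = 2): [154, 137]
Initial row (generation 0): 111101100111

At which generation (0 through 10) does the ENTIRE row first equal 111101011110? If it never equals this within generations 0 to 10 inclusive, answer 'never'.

Answer: never

Derivation:
Gen 0: 111101100111
Gen 1 (rule 154): 111001011110
Gen 2 (rule 137): 110000011100
Gen 3 (rule 154): 101000111010
Gen 4 (rule 137): 000010110000
Gen 5 (rule 154): 000100101000
Gen 6 (rule 137): 110000000011
Gen 7 (rule 154): 101000000110
Gen 8 (rule 137): 000011110100
Gen 9 (rule 154): 000111100010
Gen 10 (rule 137): 110111001000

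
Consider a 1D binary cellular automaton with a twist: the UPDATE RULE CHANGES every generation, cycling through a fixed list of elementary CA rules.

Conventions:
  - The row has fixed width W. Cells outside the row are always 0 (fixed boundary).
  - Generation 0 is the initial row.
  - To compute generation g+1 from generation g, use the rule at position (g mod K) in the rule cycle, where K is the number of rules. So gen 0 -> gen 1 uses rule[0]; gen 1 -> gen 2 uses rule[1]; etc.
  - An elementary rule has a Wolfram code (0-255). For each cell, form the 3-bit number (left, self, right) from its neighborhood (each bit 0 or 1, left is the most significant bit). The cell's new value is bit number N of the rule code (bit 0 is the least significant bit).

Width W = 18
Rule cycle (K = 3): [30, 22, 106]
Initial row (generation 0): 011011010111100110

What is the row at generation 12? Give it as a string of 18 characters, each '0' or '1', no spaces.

Gen 0: 011011010111100110
Gen 1 (rule 30): 110010010100011101
Gen 2 (rule 22): 001111110110100001
Gen 3 (rule 106): 011000011111000010
Gen 4 (rule 30): 110100110000100111
Gen 5 (rule 22): 000111001001111000
Gen 6 (rule 106): 001101010011001000
Gen 7 (rule 30): 011001011110111100
Gen 8 (rule 22): 100111000000000010
Gen 9 (rule 106): 001101000000000100
Gen 10 (rule 30): 011001100000001110
Gen 11 (rule 22): 100110010000010001
Gen 12 (rule 106): 001110100000100010

Answer: 001110100000100010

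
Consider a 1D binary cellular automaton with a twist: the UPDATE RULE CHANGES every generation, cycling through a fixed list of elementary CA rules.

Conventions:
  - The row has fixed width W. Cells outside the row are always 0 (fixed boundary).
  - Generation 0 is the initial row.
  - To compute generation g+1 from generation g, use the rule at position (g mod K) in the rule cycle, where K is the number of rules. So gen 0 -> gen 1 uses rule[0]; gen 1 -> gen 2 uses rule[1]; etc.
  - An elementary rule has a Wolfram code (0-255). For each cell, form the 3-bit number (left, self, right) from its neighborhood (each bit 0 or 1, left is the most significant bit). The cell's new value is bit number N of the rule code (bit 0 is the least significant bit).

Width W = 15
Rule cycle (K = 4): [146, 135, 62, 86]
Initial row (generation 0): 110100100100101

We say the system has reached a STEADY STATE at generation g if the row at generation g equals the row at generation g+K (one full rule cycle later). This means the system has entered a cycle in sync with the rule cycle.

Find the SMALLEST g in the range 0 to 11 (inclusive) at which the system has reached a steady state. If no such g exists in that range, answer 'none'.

Answer: none

Derivation:
Gen 0: 110100100100101
Gen 1 (rule 146): 000011011011000
Gen 2 (rule 135): 111100000000011
Gen 3 (rule 62): 100010000000110
Gen 4 (rule 86): 110111000001011
Gen 5 (rule 146): 000010100010000
Gen 6 (rule 135): 111110101110111
Gen 7 (rule 62): 100001111001100
Gen 8 (rule 86): 110010001110110
Gen 9 (rule 146): 001101010100001
Gen 10 (rule 135): 110001010101111
Gen 11 (rule 62): 101011111111000
Gen 12 (rule 86): 101000000001100
Gen 13 (rule 146): 000100000010010
Gen 14 (rule 135): 111101111110110
Gen 15 (rule 62): 100011000001101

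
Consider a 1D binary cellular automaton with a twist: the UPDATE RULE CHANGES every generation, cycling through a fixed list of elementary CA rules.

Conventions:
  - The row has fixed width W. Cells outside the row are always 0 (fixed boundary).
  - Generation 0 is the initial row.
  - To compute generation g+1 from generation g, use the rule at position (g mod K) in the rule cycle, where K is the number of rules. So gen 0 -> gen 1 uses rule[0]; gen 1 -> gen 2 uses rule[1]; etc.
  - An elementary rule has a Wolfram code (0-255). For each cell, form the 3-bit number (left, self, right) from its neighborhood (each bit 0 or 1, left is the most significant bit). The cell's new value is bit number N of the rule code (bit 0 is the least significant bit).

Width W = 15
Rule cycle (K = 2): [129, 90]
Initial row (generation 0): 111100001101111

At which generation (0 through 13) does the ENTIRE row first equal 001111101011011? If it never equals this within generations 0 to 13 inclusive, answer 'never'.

Gen 0: 111100001101111
Gen 1 (rule 129): 011001100000110
Gen 2 (rule 90): 111111110001111
Gen 3 (rule 129): 011111100100110
Gen 4 (rule 90): 110000111011111
Gen 5 (rule 129): 000110010001110
Gen 6 (rule 90): 001111101011011
Gen 7 (rule 129): 100111000000000
Gen 8 (rule 90): 011101100000000
Gen 9 (rule 129): 001000001111111
Gen 10 (rule 90): 010100011000001
Gen 11 (rule 129): 000001000011100
Gen 12 (rule 90): 000010100110110
Gen 13 (rule 129): 111000000000000

Answer: 6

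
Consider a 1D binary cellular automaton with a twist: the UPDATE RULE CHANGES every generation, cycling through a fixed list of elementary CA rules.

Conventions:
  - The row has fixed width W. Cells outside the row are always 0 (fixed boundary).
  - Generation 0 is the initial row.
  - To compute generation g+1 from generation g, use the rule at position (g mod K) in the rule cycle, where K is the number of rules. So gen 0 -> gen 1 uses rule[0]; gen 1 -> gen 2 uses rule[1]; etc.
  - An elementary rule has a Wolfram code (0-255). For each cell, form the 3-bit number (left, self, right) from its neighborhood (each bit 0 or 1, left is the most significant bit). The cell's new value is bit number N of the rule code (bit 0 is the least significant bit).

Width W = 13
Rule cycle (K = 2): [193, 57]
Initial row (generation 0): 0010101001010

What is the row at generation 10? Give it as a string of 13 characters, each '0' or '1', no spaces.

Gen 0: 0010101001010
Gen 1 (rule 193): 1000000000000
Gen 2 (rule 57): 0111111111111
Gen 3 (rule 193): 0011111111111
Gen 4 (rule 57): 1010000000000
Gen 5 (rule 193): 0000111111111
Gen 6 (rule 57): 1110100000000
Gen 7 (rule 193): 0110001111111
Gen 8 (rule 57): 0101101000000
Gen 9 (rule 193): 0000100011111
Gen 10 (rule 57): 1110011010000

Answer: 1110011010000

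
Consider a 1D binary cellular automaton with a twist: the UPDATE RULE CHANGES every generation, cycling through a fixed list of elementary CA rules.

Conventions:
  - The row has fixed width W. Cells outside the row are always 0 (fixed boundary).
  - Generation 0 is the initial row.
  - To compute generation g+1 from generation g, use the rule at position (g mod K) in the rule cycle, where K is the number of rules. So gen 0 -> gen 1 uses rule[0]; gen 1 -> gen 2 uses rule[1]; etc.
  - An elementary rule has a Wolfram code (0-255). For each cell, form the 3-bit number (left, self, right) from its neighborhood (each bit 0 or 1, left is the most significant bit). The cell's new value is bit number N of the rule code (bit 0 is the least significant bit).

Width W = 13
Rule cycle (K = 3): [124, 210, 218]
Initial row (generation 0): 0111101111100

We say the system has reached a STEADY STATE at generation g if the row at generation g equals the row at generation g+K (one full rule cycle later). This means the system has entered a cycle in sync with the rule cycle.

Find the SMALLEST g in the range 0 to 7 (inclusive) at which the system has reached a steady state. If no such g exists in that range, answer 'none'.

Gen 0: 0111101111100
Gen 1 (rule 124): 0100111000110
Gen 2 (rule 210): 1011011101011
Gen 3 (rule 218): 0011011100011
Gen 4 (rule 124): 0011110110011
Gen 5 (rule 210): 0101110011101
Gen 6 (rule 218): 1001111111100
Gen 7 (rule 124): 1101000000110
Gen 8 (rule 210): 0100100001011
Gen 9 (rule 218): 1011010010011
Gen 10 (rule 124): 1111111011011

Answer: none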